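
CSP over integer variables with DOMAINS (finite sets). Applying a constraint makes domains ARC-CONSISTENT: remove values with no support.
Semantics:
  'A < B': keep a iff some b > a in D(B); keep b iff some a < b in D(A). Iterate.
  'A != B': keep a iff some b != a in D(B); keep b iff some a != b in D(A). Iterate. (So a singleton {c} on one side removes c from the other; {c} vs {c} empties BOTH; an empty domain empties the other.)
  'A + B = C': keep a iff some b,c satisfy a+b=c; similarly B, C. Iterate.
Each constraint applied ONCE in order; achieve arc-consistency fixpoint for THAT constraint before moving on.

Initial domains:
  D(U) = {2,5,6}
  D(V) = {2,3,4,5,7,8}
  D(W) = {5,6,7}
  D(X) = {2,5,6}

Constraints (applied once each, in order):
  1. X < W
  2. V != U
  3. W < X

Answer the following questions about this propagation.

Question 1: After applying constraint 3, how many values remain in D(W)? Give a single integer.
Answer: 1

Derivation:
Constraint 1 (X < W) on D(X)={2,5,6} D(W)={5,6,7}: no change
Constraint 2 (V != U) on D(V)={2,3,4,5,7,8} D(U)={2,5,6}: no change
Constraint 3 (W < X) on D(W)={5,6,7} D(X)={2,5,6}: W {5,6,7}->{5}; X {2,5,6}->{6}
So after constraint 3: D(W)={5}, size = 1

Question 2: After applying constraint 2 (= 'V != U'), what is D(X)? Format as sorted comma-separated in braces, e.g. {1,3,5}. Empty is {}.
Answer: {2,5,6}

Derivation:
Constraint 1 (X < W) on D(X)={2,5,6} D(W)={5,6,7}: no change
Constraint 2 (V != U) on D(V)={2,3,4,5,7,8} D(U)={2,5,6}: no change
So after constraint 2: D(X) = {2,5,6}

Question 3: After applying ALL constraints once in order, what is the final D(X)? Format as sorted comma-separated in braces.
Constraint 1 (X < W) on D(X)={2,5,6} D(W)={5,6,7}: no change
Constraint 2 (V != U) on D(V)={2,3,4,5,7,8} D(U)={2,5,6}: no change
Constraint 3 (W < X) on D(W)={5,6,7} D(X)={2,5,6}: W {5,6,7}->{5}; X {2,5,6}->{6}
So after all 3 constraints: D(X) = {6}

Answer: {6}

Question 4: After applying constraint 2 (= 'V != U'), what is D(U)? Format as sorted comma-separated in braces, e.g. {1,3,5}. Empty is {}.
Constraint 1 (X < W) on D(X)={2,5,6} D(W)={5,6,7}: no change
Constraint 2 (V != U) on D(V)={2,3,4,5,7,8} D(U)={2,5,6}: no change
So after constraint 2: D(U) = {2,5,6}

Answer: {2,5,6}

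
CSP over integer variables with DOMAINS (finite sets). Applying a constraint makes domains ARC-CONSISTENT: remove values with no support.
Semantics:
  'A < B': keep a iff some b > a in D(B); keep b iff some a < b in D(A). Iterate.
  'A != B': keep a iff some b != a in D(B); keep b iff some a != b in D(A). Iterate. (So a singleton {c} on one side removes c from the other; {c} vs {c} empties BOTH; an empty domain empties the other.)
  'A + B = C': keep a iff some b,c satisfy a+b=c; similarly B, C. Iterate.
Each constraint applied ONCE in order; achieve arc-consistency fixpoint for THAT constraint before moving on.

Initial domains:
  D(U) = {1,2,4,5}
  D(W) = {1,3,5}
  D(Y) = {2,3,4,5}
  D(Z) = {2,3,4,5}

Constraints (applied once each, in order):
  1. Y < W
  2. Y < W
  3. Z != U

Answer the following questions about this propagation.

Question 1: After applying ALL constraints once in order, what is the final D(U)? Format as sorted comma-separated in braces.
Constraint 1 (Y < W) on D(Y)={2,3,4,5} D(W)={1,3,5}: Y {2,3,4,5}->{2,3,4}; W {1,3,5}->{3,5}
Constraint 2 (Y < W) on D(Y)={2,3,4} D(W)={3,5}: no change
Constraint 3 (Z != U) on D(Z)={2,3,4,5} D(U)={1,2,4,5}: no change
So after all 3 constraints: D(U) = {1,2,4,5}

Answer: {1,2,4,5}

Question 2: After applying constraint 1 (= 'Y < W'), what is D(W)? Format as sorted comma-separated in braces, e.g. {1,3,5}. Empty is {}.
Answer: {3,5}

Derivation:
Constraint 1 (Y < W) on D(Y)={2,3,4,5} D(W)={1,3,5}: Y {2,3,4,5}->{2,3,4}; W {1,3,5}->{3,5}
So after constraint 1: D(W) = {3,5}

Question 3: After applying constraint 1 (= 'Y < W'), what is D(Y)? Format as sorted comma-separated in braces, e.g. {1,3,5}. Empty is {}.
Constraint 1 (Y < W) on D(Y)={2,3,4,5} D(W)={1,3,5}: Y {2,3,4,5}->{2,3,4}; W {1,3,5}->{3,5}
So after constraint 1: D(Y) = {2,3,4}

Answer: {2,3,4}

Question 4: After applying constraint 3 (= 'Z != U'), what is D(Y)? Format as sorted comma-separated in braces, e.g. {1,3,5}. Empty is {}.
Answer: {2,3,4}

Derivation:
Constraint 1 (Y < W) on D(Y)={2,3,4,5} D(W)={1,3,5}: Y {2,3,4,5}->{2,3,4}; W {1,3,5}->{3,5}
Constraint 2 (Y < W) on D(Y)={2,3,4} D(W)={3,5}: no change
Constraint 3 (Z != U) on D(Z)={2,3,4,5} D(U)={1,2,4,5}: no change
So after constraint 3: D(Y) = {2,3,4}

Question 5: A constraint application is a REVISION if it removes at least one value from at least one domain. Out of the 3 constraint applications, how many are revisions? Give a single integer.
Answer: 1

Derivation:
Constraint 1 (Y < W) on D(Y)={2,3,4,5} D(W)={1,3,5}: Y {2,3,4,5}->{2,3,4}; W {1,3,5}->{3,5} => REVISION
Constraint 2 (Y < W) on D(Y)={2,3,4} D(W)={3,5}: no change => not a revision
Constraint 3 (Z != U) on D(Z)={2,3,4,5} D(U)={1,2,4,5}: no change => not a revision
Total revisions = 1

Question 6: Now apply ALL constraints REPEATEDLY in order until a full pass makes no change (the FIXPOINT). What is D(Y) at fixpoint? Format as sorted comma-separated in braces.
Answer: {2,3,4}

Derivation:
pass 0 (initial): D(Y)={2,3,4,5}
pass 1: W {1,3,5}->{3,5}; Y {2,3,4,5}->{2,3,4}
pass 2: no change
Fixpoint after 2 passes: D(Y) = {2,3,4}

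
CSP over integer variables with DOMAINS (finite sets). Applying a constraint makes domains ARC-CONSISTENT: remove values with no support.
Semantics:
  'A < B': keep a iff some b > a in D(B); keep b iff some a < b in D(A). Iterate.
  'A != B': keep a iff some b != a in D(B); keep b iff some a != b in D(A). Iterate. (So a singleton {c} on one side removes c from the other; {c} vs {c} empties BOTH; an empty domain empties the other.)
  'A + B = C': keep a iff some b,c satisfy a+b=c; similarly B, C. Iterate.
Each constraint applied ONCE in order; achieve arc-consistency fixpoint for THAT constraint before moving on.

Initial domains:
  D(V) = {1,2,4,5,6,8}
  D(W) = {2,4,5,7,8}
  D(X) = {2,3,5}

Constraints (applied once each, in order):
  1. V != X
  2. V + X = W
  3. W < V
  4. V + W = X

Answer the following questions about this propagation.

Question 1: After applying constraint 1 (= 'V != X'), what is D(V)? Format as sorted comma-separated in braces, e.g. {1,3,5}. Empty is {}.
Constraint 1 (V != X) on D(V)={1,2,4,5,6,8} D(X)={2,3,5}: no change
So after constraint 1: D(V) = {1,2,4,5,6,8}

Answer: {1,2,4,5,6,8}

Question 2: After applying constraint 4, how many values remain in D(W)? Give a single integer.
Answer: 0

Derivation:
Constraint 1 (V != X) on D(V)={1,2,4,5,6,8} D(X)={2,3,5}: no change
Constraint 2 (V + X = W) on D(V)={1,2,4,5,6,8} D(X)={2,3,5} D(W)={2,4,5,7,8}: V {1,2,4,5,6,8}->{1,2,4,5,6}; W {2,4,5,7,8}->{4,5,7,8}
Constraint 3 (W < V) on D(W)={4,5,7,8} D(V)={1,2,4,5,6}: W {4,5,7,8}->{4,5}; V {1,2,4,5,6}->{5,6}
Constraint 4 (V + W = X) on D(V)={5,6} D(W)={4,5} D(X)={2,3,5}: V {5,6}->{}; W {4,5}->{}; X {2,3,5}->{}
So after constraint 4: D(W)={}, size = 0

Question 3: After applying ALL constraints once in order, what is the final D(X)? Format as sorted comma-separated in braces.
Constraint 1 (V != X) on D(V)={1,2,4,5,6,8} D(X)={2,3,5}: no change
Constraint 2 (V + X = W) on D(V)={1,2,4,5,6,8} D(X)={2,3,5} D(W)={2,4,5,7,8}: V {1,2,4,5,6,8}->{1,2,4,5,6}; W {2,4,5,7,8}->{4,5,7,8}
Constraint 3 (W < V) on D(W)={4,5,7,8} D(V)={1,2,4,5,6}: W {4,5,7,8}->{4,5}; V {1,2,4,5,6}->{5,6}
Constraint 4 (V + W = X) on D(V)={5,6} D(W)={4,5} D(X)={2,3,5}: V {5,6}->{}; W {4,5}->{}; X {2,3,5}->{}
So after all 4 constraints: D(X) = {}

Answer: {}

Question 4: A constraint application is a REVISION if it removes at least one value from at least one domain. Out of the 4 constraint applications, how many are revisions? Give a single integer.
Constraint 1 (V != X) on D(V)={1,2,4,5,6,8} D(X)={2,3,5}: no change => not a revision
Constraint 2 (V + X = W) on D(V)={1,2,4,5,6,8} D(X)={2,3,5} D(W)={2,4,5,7,8}: V {1,2,4,5,6,8}->{1,2,4,5,6}; W {2,4,5,7,8}->{4,5,7,8} => REVISION
Constraint 3 (W < V) on D(W)={4,5,7,8} D(V)={1,2,4,5,6}: W {4,5,7,8}->{4,5}; V {1,2,4,5,6}->{5,6} => REVISION
Constraint 4 (V + W = X) on D(V)={5,6} D(W)={4,5} D(X)={2,3,5}: V {5,6}->{}; W {4,5}->{}; X {2,3,5}->{} => REVISION
Total revisions = 3

Answer: 3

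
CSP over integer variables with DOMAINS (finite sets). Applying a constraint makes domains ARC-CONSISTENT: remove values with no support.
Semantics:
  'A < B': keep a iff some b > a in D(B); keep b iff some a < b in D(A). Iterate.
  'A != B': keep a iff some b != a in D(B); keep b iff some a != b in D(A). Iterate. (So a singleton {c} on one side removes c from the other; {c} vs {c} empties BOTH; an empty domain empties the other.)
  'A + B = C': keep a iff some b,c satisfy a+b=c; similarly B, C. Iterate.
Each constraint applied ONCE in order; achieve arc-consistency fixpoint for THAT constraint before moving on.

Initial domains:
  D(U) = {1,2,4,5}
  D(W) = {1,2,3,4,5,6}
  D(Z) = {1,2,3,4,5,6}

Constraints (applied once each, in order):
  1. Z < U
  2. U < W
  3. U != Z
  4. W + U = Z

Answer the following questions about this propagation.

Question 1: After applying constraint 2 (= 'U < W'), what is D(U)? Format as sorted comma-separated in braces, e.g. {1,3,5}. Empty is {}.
Constraint 1 (Z < U) on D(Z)={1,2,3,4,5,6} D(U)={1,2,4,5}: Z {1,2,3,4,5,6}->{1,2,3,4}; U {1,2,4,5}->{2,4,5}
Constraint 2 (U < W) on D(U)={2,4,5} D(W)={1,2,3,4,5,6}: W {1,2,3,4,5,6}->{3,4,5,6}
So after constraint 2: D(U) = {2,4,5}

Answer: {2,4,5}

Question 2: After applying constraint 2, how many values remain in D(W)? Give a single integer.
Constraint 1 (Z < U) on D(Z)={1,2,3,4,5,6} D(U)={1,2,4,5}: Z {1,2,3,4,5,6}->{1,2,3,4}; U {1,2,4,5}->{2,4,5}
Constraint 2 (U < W) on D(U)={2,4,5} D(W)={1,2,3,4,5,6}: W {1,2,3,4,5,6}->{3,4,5,6}
So after constraint 2: D(W)={3,4,5,6}, size = 4

Answer: 4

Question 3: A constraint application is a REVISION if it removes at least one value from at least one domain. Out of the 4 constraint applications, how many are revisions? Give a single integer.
Answer: 3

Derivation:
Constraint 1 (Z < U) on D(Z)={1,2,3,4,5,6} D(U)={1,2,4,5}: Z {1,2,3,4,5,6}->{1,2,3,4}; U {1,2,4,5}->{2,4,5} => REVISION
Constraint 2 (U < W) on D(U)={2,4,5} D(W)={1,2,3,4,5,6}: W {1,2,3,4,5,6}->{3,4,5,6} => REVISION
Constraint 3 (U != Z) on D(U)={2,4,5} D(Z)={1,2,3,4}: no change => not a revision
Constraint 4 (W + U = Z) on D(W)={3,4,5,6} D(U)={2,4,5} D(Z)={1,2,3,4}: W {3,4,5,6}->{}; U {2,4,5}->{}; Z {1,2,3,4}->{} => REVISION
Total revisions = 3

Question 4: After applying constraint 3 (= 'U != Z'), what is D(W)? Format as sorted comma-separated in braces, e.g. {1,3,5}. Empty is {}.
Constraint 1 (Z < U) on D(Z)={1,2,3,4,5,6} D(U)={1,2,4,5}: Z {1,2,3,4,5,6}->{1,2,3,4}; U {1,2,4,5}->{2,4,5}
Constraint 2 (U < W) on D(U)={2,4,5} D(W)={1,2,3,4,5,6}: W {1,2,3,4,5,6}->{3,4,5,6}
Constraint 3 (U != Z) on D(U)={2,4,5} D(Z)={1,2,3,4}: no change
So after constraint 3: D(W) = {3,4,5,6}

Answer: {3,4,5,6}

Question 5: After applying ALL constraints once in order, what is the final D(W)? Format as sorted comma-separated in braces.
Answer: {}

Derivation:
Constraint 1 (Z < U) on D(Z)={1,2,3,4,5,6} D(U)={1,2,4,5}: Z {1,2,3,4,5,6}->{1,2,3,4}; U {1,2,4,5}->{2,4,5}
Constraint 2 (U < W) on D(U)={2,4,5} D(W)={1,2,3,4,5,6}: W {1,2,3,4,5,6}->{3,4,5,6}
Constraint 3 (U != Z) on D(U)={2,4,5} D(Z)={1,2,3,4}: no change
Constraint 4 (W + U = Z) on D(W)={3,4,5,6} D(U)={2,4,5} D(Z)={1,2,3,4}: W {3,4,5,6}->{}; U {2,4,5}->{}; Z {1,2,3,4}->{}
So after all 4 constraints: D(W) = {}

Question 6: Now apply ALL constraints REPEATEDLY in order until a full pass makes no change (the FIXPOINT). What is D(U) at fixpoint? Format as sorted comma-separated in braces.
pass 0 (initial): D(U)={1,2,4,5}
pass 1: U {1,2,4,5}->{}; W {1,2,3,4,5,6}->{}; Z {1,2,3,4,5,6}->{}
pass 2: no change
Fixpoint after 2 passes: D(U) = {}

Answer: {}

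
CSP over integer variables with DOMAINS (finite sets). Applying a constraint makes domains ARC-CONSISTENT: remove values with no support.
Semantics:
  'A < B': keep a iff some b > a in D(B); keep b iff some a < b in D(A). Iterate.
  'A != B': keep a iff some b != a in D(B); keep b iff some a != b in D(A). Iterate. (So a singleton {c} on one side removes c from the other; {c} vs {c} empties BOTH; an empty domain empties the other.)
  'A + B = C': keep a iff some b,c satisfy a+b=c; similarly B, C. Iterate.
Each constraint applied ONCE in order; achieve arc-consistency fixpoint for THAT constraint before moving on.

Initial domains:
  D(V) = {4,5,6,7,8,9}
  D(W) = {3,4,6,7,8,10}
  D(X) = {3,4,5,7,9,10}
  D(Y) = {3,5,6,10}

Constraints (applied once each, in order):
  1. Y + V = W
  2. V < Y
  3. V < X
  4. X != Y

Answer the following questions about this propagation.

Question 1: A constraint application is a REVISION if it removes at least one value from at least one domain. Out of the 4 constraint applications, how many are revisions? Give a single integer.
Answer: 3

Derivation:
Constraint 1 (Y + V = W) on D(Y)={3,5,6,10} D(V)={4,5,6,7,8,9} D(W)={3,4,6,7,8,10}: Y {3,5,6,10}->{3,5,6}; V {4,5,6,7,8,9}->{4,5,7}; W {3,4,6,7,8,10}->{7,8,10} => REVISION
Constraint 2 (V < Y) on D(V)={4,5,7} D(Y)={3,5,6}: V {4,5,7}->{4,5}; Y {3,5,6}->{5,6} => REVISION
Constraint 3 (V < X) on D(V)={4,5} D(X)={3,4,5,7,9,10}: X {3,4,5,7,9,10}->{5,7,9,10} => REVISION
Constraint 4 (X != Y) on D(X)={5,7,9,10} D(Y)={5,6}: no change => not a revision
Total revisions = 3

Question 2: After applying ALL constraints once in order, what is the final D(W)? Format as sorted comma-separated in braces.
Answer: {7,8,10}

Derivation:
Constraint 1 (Y + V = W) on D(Y)={3,5,6,10} D(V)={4,5,6,7,8,9} D(W)={3,4,6,7,8,10}: Y {3,5,6,10}->{3,5,6}; V {4,5,6,7,8,9}->{4,5,7}; W {3,4,6,7,8,10}->{7,8,10}
Constraint 2 (V < Y) on D(V)={4,5,7} D(Y)={3,5,6}: V {4,5,7}->{4,5}; Y {3,5,6}->{5,6}
Constraint 3 (V < X) on D(V)={4,5} D(X)={3,4,5,7,9,10}: X {3,4,5,7,9,10}->{5,7,9,10}
Constraint 4 (X != Y) on D(X)={5,7,9,10} D(Y)={5,6}: no change
So after all 4 constraints: D(W) = {7,8,10}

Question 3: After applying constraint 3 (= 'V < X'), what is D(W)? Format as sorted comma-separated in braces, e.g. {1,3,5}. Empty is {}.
Constraint 1 (Y + V = W) on D(Y)={3,5,6,10} D(V)={4,5,6,7,8,9} D(W)={3,4,6,7,8,10}: Y {3,5,6,10}->{3,5,6}; V {4,5,6,7,8,9}->{4,5,7}; W {3,4,6,7,8,10}->{7,8,10}
Constraint 2 (V < Y) on D(V)={4,5,7} D(Y)={3,5,6}: V {4,5,7}->{4,5}; Y {3,5,6}->{5,6}
Constraint 3 (V < X) on D(V)={4,5} D(X)={3,4,5,7,9,10}: X {3,4,5,7,9,10}->{5,7,9,10}
So after constraint 3: D(W) = {7,8,10}

Answer: {7,8,10}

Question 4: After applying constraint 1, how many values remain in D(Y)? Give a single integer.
Answer: 3

Derivation:
Constraint 1 (Y + V = W) on D(Y)={3,5,6,10} D(V)={4,5,6,7,8,9} D(W)={3,4,6,7,8,10}: Y {3,5,6,10}->{3,5,6}; V {4,5,6,7,8,9}->{4,5,7}; W {3,4,6,7,8,10}->{7,8,10}
So after constraint 1: D(Y)={3,5,6}, size = 3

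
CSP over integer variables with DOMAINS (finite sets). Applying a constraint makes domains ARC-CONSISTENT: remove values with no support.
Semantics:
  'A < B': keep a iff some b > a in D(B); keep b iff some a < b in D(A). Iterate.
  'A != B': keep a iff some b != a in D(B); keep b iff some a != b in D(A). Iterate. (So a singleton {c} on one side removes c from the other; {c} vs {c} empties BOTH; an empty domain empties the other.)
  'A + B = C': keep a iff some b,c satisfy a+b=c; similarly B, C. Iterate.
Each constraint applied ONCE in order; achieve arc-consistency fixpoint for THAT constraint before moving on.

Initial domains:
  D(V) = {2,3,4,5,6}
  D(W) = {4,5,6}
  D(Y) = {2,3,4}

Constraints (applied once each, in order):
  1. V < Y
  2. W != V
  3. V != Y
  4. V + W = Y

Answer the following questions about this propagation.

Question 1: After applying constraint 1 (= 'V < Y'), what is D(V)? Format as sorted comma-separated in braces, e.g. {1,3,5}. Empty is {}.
Constraint 1 (V < Y) on D(V)={2,3,4,5,6} D(Y)={2,3,4}: V {2,3,4,5,6}->{2,3}; Y {2,3,4}->{3,4}
So after constraint 1: D(V) = {2,3}

Answer: {2,3}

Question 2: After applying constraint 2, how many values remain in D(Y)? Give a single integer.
Answer: 2

Derivation:
Constraint 1 (V < Y) on D(V)={2,3,4,5,6} D(Y)={2,3,4}: V {2,3,4,5,6}->{2,3}; Y {2,3,4}->{3,4}
Constraint 2 (W != V) on D(W)={4,5,6} D(V)={2,3}: no change
So after constraint 2: D(Y)={3,4}, size = 2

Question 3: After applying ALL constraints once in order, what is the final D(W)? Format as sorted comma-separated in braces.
Answer: {}

Derivation:
Constraint 1 (V < Y) on D(V)={2,3,4,5,6} D(Y)={2,3,4}: V {2,3,4,5,6}->{2,3}; Y {2,3,4}->{3,4}
Constraint 2 (W != V) on D(W)={4,5,6} D(V)={2,3}: no change
Constraint 3 (V != Y) on D(V)={2,3} D(Y)={3,4}: no change
Constraint 4 (V + W = Y) on D(V)={2,3} D(W)={4,5,6} D(Y)={3,4}: V {2,3}->{}; W {4,5,6}->{}; Y {3,4}->{}
So after all 4 constraints: D(W) = {}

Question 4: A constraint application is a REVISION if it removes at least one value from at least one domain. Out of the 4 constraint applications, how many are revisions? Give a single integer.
Answer: 2

Derivation:
Constraint 1 (V < Y) on D(V)={2,3,4,5,6} D(Y)={2,3,4}: V {2,3,4,5,6}->{2,3}; Y {2,3,4}->{3,4} => REVISION
Constraint 2 (W != V) on D(W)={4,5,6} D(V)={2,3}: no change => not a revision
Constraint 3 (V != Y) on D(V)={2,3} D(Y)={3,4}: no change => not a revision
Constraint 4 (V + W = Y) on D(V)={2,3} D(W)={4,5,6} D(Y)={3,4}: V {2,3}->{}; W {4,5,6}->{}; Y {3,4}->{} => REVISION
Total revisions = 2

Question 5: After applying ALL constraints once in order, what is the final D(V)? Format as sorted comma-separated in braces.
Constraint 1 (V < Y) on D(V)={2,3,4,5,6} D(Y)={2,3,4}: V {2,3,4,5,6}->{2,3}; Y {2,3,4}->{3,4}
Constraint 2 (W != V) on D(W)={4,5,6} D(V)={2,3}: no change
Constraint 3 (V != Y) on D(V)={2,3} D(Y)={3,4}: no change
Constraint 4 (V + W = Y) on D(V)={2,3} D(W)={4,5,6} D(Y)={3,4}: V {2,3}->{}; W {4,5,6}->{}; Y {3,4}->{}
So after all 4 constraints: D(V) = {}

Answer: {}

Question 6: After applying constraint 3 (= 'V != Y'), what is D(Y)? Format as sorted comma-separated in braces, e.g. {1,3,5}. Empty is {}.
Answer: {3,4}

Derivation:
Constraint 1 (V < Y) on D(V)={2,3,4,5,6} D(Y)={2,3,4}: V {2,3,4,5,6}->{2,3}; Y {2,3,4}->{3,4}
Constraint 2 (W != V) on D(W)={4,5,6} D(V)={2,3}: no change
Constraint 3 (V != Y) on D(V)={2,3} D(Y)={3,4}: no change
So after constraint 3: D(Y) = {3,4}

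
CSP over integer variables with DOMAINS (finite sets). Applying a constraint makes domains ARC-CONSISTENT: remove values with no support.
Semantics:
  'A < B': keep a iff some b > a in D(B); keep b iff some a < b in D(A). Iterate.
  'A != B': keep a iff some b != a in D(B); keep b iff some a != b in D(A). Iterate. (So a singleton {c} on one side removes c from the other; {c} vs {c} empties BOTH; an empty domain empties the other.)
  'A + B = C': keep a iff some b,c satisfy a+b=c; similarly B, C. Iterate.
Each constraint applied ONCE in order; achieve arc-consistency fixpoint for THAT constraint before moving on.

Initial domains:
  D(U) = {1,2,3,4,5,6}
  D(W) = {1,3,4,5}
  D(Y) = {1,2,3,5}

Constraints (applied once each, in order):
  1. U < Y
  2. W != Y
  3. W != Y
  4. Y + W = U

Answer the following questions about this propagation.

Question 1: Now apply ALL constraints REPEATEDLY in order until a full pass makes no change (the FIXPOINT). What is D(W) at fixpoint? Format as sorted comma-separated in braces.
Answer: {}

Derivation:
pass 0 (initial): D(W)={1,3,4,5}
pass 1: U {1,2,3,4,5,6}->{3,4}; W {1,3,4,5}->{1}; Y {1,2,3,5}->{2,3}
pass 2: U {3,4}->{}; W {1}->{}; Y {2,3}->{}
pass 3: no change
Fixpoint after 3 passes: D(W) = {}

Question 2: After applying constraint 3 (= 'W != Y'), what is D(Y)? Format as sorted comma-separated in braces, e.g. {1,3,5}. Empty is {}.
Constraint 1 (U < Y) on D(U)={1,2,3,4,5,6} D(Y)={1,2,3,5}: U {1,2,3,4,5,6}->{1,2,3,4}; Y {1,2,3,5}->{2,3,5}
Constraint 2 (W != Y) on D(W)={1,3,4,5} D(Y)={2,3,5}: no change
Constraint 3 (W != Y) on D(W)={1,3,4,5} D(Y)={2,3,5}: no change
So after constraint 3: D(Y) = {2,3,5}

Answer: {2,3,5}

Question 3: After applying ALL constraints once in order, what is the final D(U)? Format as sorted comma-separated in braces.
Constraint 1 (U < Y) on D(U)={1,2,3,4,5,6} D(Y)={1,2,3,5}: U {1,2,3,4,5,6}->{1,2,3,4}; Y {1,2,3,5}->{2,3,5}
Constraint 2 (W != Y) on D(W)={1,3,4,5} D(Y)={2,3,5}: no change
Constraint 3 (W != Y) on D(W)={1,3,4,5} D(Y)={2,3,5}: no change
Constraint 4 (Y + W = U) on D(Y)={2,3,5} D(W)={1,3,4,5} D(U)={1,2,3,4}: Y {2,3,5}->{2,3}; W {1,3,4,5}->{1}; U {1,2,3,4}->{3,4}
So after all 4 constraints: D(U) = {3,4}

Answer: {3,4}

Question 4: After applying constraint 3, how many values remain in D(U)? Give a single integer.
Constraint 1 (U < Y) on D(U)={1,2,3,4,5,6} D(Y)={1,2,3,5}: U {1,2,3,4,5,6}->{1,2,3,4}; Y {1,2,3,5}->{2,3,5}
Constraint 2 (W != Y) on D(W)={1,3,4,5} D(Y)={2,3,5}: no change
Constraint 3 (W != Y) on D(W)={1,3,4,5} D(Y)={2,3,5}: no change
So after constraint 3: D(U)={1,2,3,4}, size = 4

Answer: 4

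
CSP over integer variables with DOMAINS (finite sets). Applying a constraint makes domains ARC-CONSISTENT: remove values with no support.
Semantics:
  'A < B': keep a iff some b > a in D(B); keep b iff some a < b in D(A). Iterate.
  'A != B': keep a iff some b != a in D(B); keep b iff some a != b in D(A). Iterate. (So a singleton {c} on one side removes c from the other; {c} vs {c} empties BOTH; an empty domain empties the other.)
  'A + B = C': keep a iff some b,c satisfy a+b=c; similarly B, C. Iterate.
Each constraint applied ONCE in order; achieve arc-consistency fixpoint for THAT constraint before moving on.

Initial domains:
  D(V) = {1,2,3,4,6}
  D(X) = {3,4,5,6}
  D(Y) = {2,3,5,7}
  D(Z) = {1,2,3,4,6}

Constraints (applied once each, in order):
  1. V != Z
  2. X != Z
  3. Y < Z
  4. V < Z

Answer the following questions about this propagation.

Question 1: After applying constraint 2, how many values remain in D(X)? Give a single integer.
Constraint 1 (V != Z) on D(V)={1,2,3,4,6} D(Z)={1,2,3,4,6}: no change
Constraint 2 (X != Z) on D(X)={3,4,5,6} D(Z)={1,2,3,4,6}: no change
So after constraint 2: D(X)={3,4,5,6}, size = 4

Answer: 4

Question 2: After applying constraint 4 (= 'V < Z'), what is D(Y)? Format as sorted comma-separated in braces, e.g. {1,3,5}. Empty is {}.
Answer: {2,3,5}

Derivation:
Constraint 1 (V != Z) on D(V)={1,2,3,4,6} D(Z)={1,2,3,4,6}: no change
Constraint 2 (X != Z) on D(X)={3,4,5,6} D(Z)={1,2,3,4,6}: no change
Constraint 3 (Y < Z) on D(Y)={2,3,5,7} D(Z)={1,2,3,4,6}: Y {2,3,5,7}->{2,3,5}; Z {1,2,3,4,6}->{3,4,6}
Constraint 4 (V < Z) on D(V)={1,2,3,4,6} D(Z)={3,4,6}: V {1,2,3,4,6}->{1,2,3,4}
So after constraint 4: D(Y) = {2,3,5}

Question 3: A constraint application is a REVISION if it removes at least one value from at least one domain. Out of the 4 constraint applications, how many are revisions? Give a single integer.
Constraint 1 (V != Z) on D(V)={1,2,3,4,6} D(Z)={1,2,3,4,6}: no change => not a revision
Constraint 2 (X != Z) on D(X)={3,4,5,6} D(Z)={1,2,3,4,6}: no change => not a revision
Constraint 3 (Y < Z) on D(Y)={2,3,5,7} D(Z)={1,2,3,4,6}: Y {2,3,5,7}->{2,3,5}; Z {1,2,3,4,6}->{3,4,6} => REVISION
Constraint 4 (V < Z) on D(V)={1,2,3,4,6} D(Z)={3,4,6}: V {1,2,3,4,6}->{1,2,3,4} => REVISION
Total revisions = 2

Answer: 2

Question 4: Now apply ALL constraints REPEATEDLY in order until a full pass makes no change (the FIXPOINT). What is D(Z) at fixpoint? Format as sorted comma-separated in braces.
pass 0 (initial): D(Z)={1,2,3,4,6}
pass 1: V {1,2,3,4,6}->{1,2,3,4}; Y {2,3,5,7}->{2,3,5}; Z {1,2,3,4,6}->{3,4,6}
pass 2: no change
Fixpoint after 2 passes: D(Z) = {3,4,6}

Answer: {3,4,6}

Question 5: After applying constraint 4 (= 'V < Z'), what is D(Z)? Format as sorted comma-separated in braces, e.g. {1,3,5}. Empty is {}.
Answer: {3,4,6}

Derivation:
Constraint 1 (V != Z) on D(V)={1,2,3,4,6} D(Z)={1,2,3,4,6}: no change
Constraint 2 (X != Z) on D(X)={3,4,5,6} D(Z)={1,2,3,4,6}: no change
Constraint 3 (Y < Z) on D(Y)={2,3,5,7} D(Z)={1,2,3,4,6}: Y {2,3,5,7}->{2,3,5}; Z {1,2,3,4,6}->{3,4,6}
Constraint 4 (V < Z) on D(V)={1,2,3,4,6} D(Z)={3,4,6}: V {1,2,3,4,6}->{1,2,3,4}
So after constraint 4: D(Z) = {3,4,6}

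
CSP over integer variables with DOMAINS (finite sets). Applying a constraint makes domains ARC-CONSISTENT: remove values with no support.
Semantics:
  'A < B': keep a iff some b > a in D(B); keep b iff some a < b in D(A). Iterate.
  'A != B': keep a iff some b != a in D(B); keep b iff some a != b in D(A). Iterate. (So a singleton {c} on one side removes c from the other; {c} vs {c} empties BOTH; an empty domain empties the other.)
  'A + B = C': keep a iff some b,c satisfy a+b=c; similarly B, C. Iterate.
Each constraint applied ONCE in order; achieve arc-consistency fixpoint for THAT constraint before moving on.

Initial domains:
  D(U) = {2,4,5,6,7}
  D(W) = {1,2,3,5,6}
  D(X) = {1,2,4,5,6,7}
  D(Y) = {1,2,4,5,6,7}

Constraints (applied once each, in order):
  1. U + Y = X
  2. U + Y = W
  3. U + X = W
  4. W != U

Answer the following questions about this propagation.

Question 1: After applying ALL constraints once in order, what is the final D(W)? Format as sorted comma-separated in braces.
Constraint 1 (U + Y = X) on D(U)={2,4,5,6,7} D(Y)={1,2,4,5,6,7} D(X)={1,2,4,5,6,7}: U {2,4,5,6,7}->{2,4,5,6}; Y {1,2,4,5,6,7}->{1,2,4,5}; X {1,2,4,5,6,7}->{4,5,6,7}
Constraint 2 (U + Y = W) on D(U)={2,4,5,6} D(Y)={1,2,4,5} D(W)={1,2,3,5,6}: U {2,4,5,6}->{2,4,5}; Y {1,2,4,5}->{1,2,4}; W {1,2,3,5,6}->{3,5,6}
Constraint 3 (U + X = W) on D(U)={2,4,5} D(X)={4,5,6,7} D(W)={3,5,6}: U {2,4,5}->{2}; X {4,5,6,7}->{4}; W {3,5,6}->{6}
Constraint 4 (W != U) on D(W)={6} D(U)={2}: no change
So after all 4 constraints: D(W) = {6}

Answer: {6}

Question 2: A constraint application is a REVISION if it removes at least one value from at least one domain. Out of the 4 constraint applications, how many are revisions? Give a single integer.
Answer: 3

Derivation:
Constraint 1 (U + Y = X) on D(U)={2,4,5,6,7} D(Y)={1,2,4,5,6,7} D(X)={1,2,4,5,6,7}: U {2,4,5,6,7}->{2,4,5,6}; Y {1,2,4,5,6,7}->{1,2,4,5}; X {1,2,4,5,6,7}->{4,5,6,7} => REVISION
Constraint 2 (U + Y = W) on D(U)={2,4,5,6} D(Y)={1,2,4,5} D(W)={1,2,3,5,6}: U {2,4,5,6}->{2,4,5}; Y {1,2,4,5}->{1,2,4}; W {1,2,3,5,6}->{3,5,6} => REVISION
Constraint 3 (U + X = W) on D(U)={2,4,5} D(X)={4,5,6,7} D(W)={3,5,6}: U {2,4,5}->{2}; X {4,5,6,7}->{4}; W {3,5,6}->{6} => REVISION
Constraint 4 (W != U) on D(W)={6} D(U)={2}: no change => not a revision
Total revisions = 3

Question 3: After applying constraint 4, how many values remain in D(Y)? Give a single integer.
Answer: 3

Derivation:
Constraint 1 (U + Y = X) on D(U)={2,4,5,6,7} D(Y)={1,2,4,5,6,7} D(X)={1,2,4,5,6,7}: U {2,4,5,6,7}->{2,4,5,6}; Y {1,2,4,5,6,7}->{1,2,4,5}; X {1,2,4,5,6,7}->{4,5,6,7}
Constraint 2 (U + Y = W) on D(U)={2,4,5,6} D(Y)={1,2,4,5} D(W)={1,2,3,5,6}: U {2,4,5,6}->{2,4,5}; Y {1,2,4,5}->{1,2,4}; W {1,2,3,5,6}->{3,5,6}
Constraint 3 (U + X = W) on D(U)={2,4,5} D(X)={4,5,6,7} D(W)={3,5,6}: U {2,4,5}->{2}; X {4,5,6,7}->{4}; W {3,5,6}->{6}
Constraint 4 (W != U) on D(W)={6} D(U)={2}: no change
So after constraint 4: D(Y)={1,2,4}, size = 3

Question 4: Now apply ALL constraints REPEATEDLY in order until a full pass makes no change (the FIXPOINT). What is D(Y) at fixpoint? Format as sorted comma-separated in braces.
Answer: {}

Derivation:
pass 0 (initial): D(Y)={1,2,4,5,6,7}
pass 1: U {2,4,5,6,7}->{2}; W {1,2,3,5,6}->{6}; X {1,2,4,5,6,7}->{4}; Y {1,2,4,5,6,7}->{1,2,4}
pass 2: U {2}->{}; W {6}->{}; X {4}->{}; Y {1,2,4}->{}
pass 3: no change
Fixpoint after 3 passes: D(Y) = {}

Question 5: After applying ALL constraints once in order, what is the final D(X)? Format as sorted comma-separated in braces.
Answer: {4}

Derivation:
Constraint 1 (U + Y = X) on D(U)={2,4,5,6,7} D(Y)={1,2,4,5,6,7} D(X)={1,2,4,5,6,7}: U {2,4,5,6,7}->{2,4,5,6}; Y {1,2,4,5,6,7}->{1,2,4,5}; X {1,2,4,5,6,7}->{4,5,6,7}
Constraint 2 (U + Y = W) on D(U)={2,4,5,6} D(Y)={1,2,4,5} D(W)={1,2,3,5,6}: U {2,4,5,6}->{2,4,5}; Y {1,2,4,5}->{1,2,4}; W {1,2,3,5,6}->{3,5,6}
Constraint 3 (U + X = W) on D(U)={2,4,5} D(X)={4,5,6,7} D(W)={3,5,6}: U {2,4,5}->{2}; X {4,5,6,7}->{4}; W {3,5,6}->{6}
Constraint 4 (W != U) on D(W)={6} D(U)={2}: no change
So after all 4 constraints: D(X) = {4}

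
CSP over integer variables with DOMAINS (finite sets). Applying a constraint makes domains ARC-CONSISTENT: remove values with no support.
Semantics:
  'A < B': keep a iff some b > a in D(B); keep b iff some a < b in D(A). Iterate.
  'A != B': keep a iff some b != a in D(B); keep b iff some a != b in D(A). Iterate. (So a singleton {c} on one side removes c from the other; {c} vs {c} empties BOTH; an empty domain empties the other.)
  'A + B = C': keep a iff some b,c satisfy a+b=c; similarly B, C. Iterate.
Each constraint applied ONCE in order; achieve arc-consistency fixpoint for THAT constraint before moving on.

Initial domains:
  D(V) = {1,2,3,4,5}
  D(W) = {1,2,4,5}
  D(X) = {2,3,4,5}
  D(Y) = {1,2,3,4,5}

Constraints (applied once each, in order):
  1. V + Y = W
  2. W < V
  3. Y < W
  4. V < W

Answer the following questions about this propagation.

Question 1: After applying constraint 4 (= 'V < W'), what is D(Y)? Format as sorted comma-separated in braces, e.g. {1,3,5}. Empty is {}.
Constraint 1 (V + Y = W) on D(V)={1,2,3,4,5} D(Y)={1,2,3,4,5} D(W)={1,2,4,5}: V {1,2,3,4,5}->{1,2,3,4}; Y {1,2,3,4,5}->{1,2,3,4}; W {1,2,4,5}->{2,4,5}
Constraint 2 (W < V) on D(W)={2,4,5} D(V)={1,2,3,4}: W {2,4,5}->{2}; V {1,2,3,4}->{3,4}
Constraint 3 (Y < W) on D(Y)={1,2,3,4} D(W)={2}: Y {1,2,3,4}->{1}
Constraint 4 (V < W) on D(V)={3,4} D(W)={2}: V {3,4}->{}; W {2}->{}
So after constraint 4: D(Y) = {1}

Answer: {1}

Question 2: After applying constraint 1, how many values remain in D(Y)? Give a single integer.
Answer: 4

Derivation:
Constraint 1 (V + Y = W) on D(V)={1,2,3,4,5} D(Y)={1,2,3,4,5} D(W)={1,2,4,5}: V {1,2,3,4,5}->{1,2,3,4}; Y {1,2,3,4,5}->{1,2,3,4}; W {1,2,4,5}->{2,4,5}
So after constraint 1: D(Y)={1,2,3,4}, size = 4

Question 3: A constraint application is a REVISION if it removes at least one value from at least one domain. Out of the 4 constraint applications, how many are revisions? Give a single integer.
Constraint 1 (V + Y = W) on D(V)={1,2,3,4,5} D(Y)={1,2,3,4,5} D(W)={1,2,4,5}: V {1,2,3,4,5}->{1,2,3,4}; Y {1,2,3,4,5}->{1,2,3,4}; W {1,2,4,5}->{2,4,5} => REVISION
Constraint 2 (W < V) on D(W)={2,4,5} D(V)={1,2,3,4}: W {2,4,5}->{2}; V {1,2,3,4}->{3,4} => REVISION
Constraint 3 (Y < W) on D(Y)={1,2,3,4} D(W)={2}: Y {1,2,3,4}->{1} => REVISION
Constraint 4 (V < W) on D(V)={3,4} D(W)={2}: V {3,4}->{}; W {2}->{} => REVISION
Total revisions = 4

Answer: 4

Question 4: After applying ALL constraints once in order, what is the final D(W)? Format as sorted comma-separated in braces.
Constraint 1 (V + Y = W) on D(V)={1,2,3,4,5} D(Y)={1,2,3,4,5} D(W)={1,2,4,5}: V {1,2,3,4,5}->{1,2,3,4}; Y {1,2,3,4,5}->{1,2,3,4}; W {1,2,4,5}->{2,4,5}
Constraint 2 (W < V) on D(W)={2,4,5} D(V)={1,2,3,4}: W {2,4,5}->{2}; V {1,2,3,4}->{3,4}
Constraint 3 (Y < W) on D(Y)={1,2,3,4} D(W)={2}: Y {1,2,3,4}->{1}
Constraint 4 (V < W) on D(V)={3,4} D(W)={2}: V {3,4}->{}; W {2}->{}
So after all 4 constraints: D(W) = {}

Answer: {}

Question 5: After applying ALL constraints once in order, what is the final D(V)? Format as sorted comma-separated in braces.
Answer: {}

Derivation:
Constraint 1 (V + Y = W) on D(V)={1,2,3,4,5} D(Y)={1,2,3,4,5} D(W)={1,2,4,5}: V {1,2,3,4,5}->{1,2,3,4}; Y {1,2,3,4,5}->{1,2,3,4}; W {1,2,4,5}->{2,4,5}
Constraint 2 (W < V) on D(W)={2,4,5} D(V)={1,2,3,4}: W {2,4,5}->{2}; V {1,2,3,4}->{3,4}
Constraint 3 (Y < W) on D(Y)={1,2,3,4} D(W)={2}: Y {1,2,3,4}->{1}
Constraint 4 (V < W) on D(V)={3,4} D(W)={2}: V {3,4}->{}; W {2}->{}
So after all 4 constraints: D(V) = {}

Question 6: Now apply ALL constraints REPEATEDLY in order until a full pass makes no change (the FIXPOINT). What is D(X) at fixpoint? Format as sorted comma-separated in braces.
pass 0 (initial): D(X)={2,3,4,5}
pass 1: V {1,2,3,4,5}->{}; W {1,2,4,5}->{}; Y {1,2,3,4,5}->{1}
pass 2: Y {1}->{}
pass 3: no change
Fixpoint after 3 passes: D(X) = {2,3,4,5}

Answer: {2,3,4,5}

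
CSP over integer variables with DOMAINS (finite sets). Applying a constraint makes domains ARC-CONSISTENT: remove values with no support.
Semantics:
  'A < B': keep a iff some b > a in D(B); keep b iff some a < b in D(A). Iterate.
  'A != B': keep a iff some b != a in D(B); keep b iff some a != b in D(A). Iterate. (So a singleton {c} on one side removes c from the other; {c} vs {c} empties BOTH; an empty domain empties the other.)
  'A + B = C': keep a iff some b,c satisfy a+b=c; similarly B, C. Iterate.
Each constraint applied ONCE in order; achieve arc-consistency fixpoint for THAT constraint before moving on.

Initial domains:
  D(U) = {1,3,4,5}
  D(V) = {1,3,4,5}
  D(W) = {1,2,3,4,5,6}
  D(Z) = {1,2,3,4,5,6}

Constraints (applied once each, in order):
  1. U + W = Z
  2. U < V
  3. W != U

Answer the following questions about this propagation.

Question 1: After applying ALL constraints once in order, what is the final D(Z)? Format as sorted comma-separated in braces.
Constraint 1 (U + W = Z) on D(U)={1,3,4,5} D(W)={1,2,3,4,5,6} D(Z)={1,2,3,4,5,6}: W {1,2,3,4,5,6}->{1,2,3,4,5}; Z {1,2,3,4,5,6}->{2,3,4,5,6}
Constraint 2 (U < V) on D(U)={1,3,4,5} D(V)={1,3,4,5}: U {1,3,4,5}->{1,3,4}; V {1,3,4,5}->{3,4,5}
Constraint 3 (W != U) on D(W)={1,2,3,4,5} D(U)={1,3,4}: no change
So after all 3 constraints: D(Z) = {2,3,4,5,6}

Answer: {2,3,4,5,6}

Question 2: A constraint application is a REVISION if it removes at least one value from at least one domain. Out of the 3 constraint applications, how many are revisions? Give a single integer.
Answer: 2

Derivation:
Constraint 1 (U + W = Z) on D(U)={1,3,4,5} D(W)={1,2,3,4,5,6} D(Z)={1,2,3,4,5,6}: W {1,2,3,4,5,6}->{1,2,3,4,5}; Z {1,2,3,4,5,6}->{2,3,4,5,6} => REVISION
Constraint 2 (U < V) on D(U)={1,3,4,5} D(V)={1,3,4,5}: U {1,3,4,5}->{1,3,4}; V {1,3,4,5}->{3,4,5} => REVISION
Constraint 3 (W != U) on D(W)={1,2,3,4,5} D(U)={1,3,4}: no change => not a revision
Total revisions = 2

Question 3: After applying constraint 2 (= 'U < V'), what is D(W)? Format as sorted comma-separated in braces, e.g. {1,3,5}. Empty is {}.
Constraint 1 (U + W = Z) on D(U)={1,3,4,5} D(W)={1,2,3,4,5,6} D(Z)={1,2,3,4,5,6}: W {1,2,3,4,5,6}->{1,2,3,4,5}; Z {1,2,3,4,5,6}->{2,3,4,5,6}
Constraint 2 (U < V) on D(U)={1,3,4,5} D(V)={1,3,4,5}: U {1,3,4,5}->{1,3,4}; V {1,3,4,5}->{3,4,5}
So after constraint 2: D(W) = {1,2,3,4,5}

Answer: {1,2,3,4,5}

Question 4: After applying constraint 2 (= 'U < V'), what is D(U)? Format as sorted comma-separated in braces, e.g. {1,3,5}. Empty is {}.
Constraint 1 (U + W = Z) on D(U)={1,3,4,5} D(W)={1,2,3,4,5,6} D(Z)={1,2,3,4,5,6}: W {1,2,3,4,5,6}->{1,2,3,4,5}; Z {1,2,3,4,5,6}->{2,3,4,5,6}
Constraint 2 (U < V) on D(U)={1,3,4,5} D(V)={1,3,4,5}: U {1,3,4,5}->{1,3,4}; V {1,3,4,5}->{3,4,5}
So after constraint 2: D(U) = {1,3,4}

Answer: {1,3,4}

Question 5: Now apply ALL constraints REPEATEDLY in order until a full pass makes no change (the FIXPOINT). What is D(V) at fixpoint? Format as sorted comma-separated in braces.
Answer: {3,4,5}

Derivation:
pass 0 (initial): D(V)={1,3,4,5}
pass 1: U {1,3,4,5}->{1,3,4}; V {1,3,4,5}->{3,4,5}; W {1,2,3,4,5,6}->{1,2,3,4,5}; Z {1,2,3,4,5,6}->{2,3,4,5,6}
pass 2: no change
Fixpoint after 2 passes: D(V) = {3,4,5}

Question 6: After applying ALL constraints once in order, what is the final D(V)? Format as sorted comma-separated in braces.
Answer: {3,4,5}

Derivation:
Constraint 1 (U + W = Z) on D(U)={1,3,4,5} D(W)={1,2,3,4,5,6} D(Z)={1,2,3,4,5,6}: W {1,2,3,4,5,6}->{1,2,3,4,5}; Z {1,2,3,4,5,6}->{2,3,4,5,6}
Constraint 2 (U < V) on D(U)={1,3,4,5} D(V)={1,3,4,5}: U {1,3,4,5}->{1,3,4}; V {1,3,4,5}->{3,4,5}
Constraint 3 (W != U) on D(W)={1,2,3,4,5} D(U)={1,3,4}: no change
So after all 3 constraints: D(V) = {3,4,5}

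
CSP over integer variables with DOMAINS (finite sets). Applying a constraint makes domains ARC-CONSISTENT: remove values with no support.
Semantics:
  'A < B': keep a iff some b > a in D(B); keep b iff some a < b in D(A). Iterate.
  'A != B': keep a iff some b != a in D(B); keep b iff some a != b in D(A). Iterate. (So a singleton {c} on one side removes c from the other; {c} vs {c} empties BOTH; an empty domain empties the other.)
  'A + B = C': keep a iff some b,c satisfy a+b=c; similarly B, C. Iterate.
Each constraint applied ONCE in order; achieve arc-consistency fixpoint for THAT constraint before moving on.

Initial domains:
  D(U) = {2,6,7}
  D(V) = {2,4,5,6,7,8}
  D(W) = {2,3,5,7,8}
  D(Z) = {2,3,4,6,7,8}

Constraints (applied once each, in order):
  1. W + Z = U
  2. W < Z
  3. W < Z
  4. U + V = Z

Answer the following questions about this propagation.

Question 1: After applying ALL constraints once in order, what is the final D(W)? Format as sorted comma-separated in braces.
Constraint 1 (W + Z = U) on D(W)={2,3,5,7,8} D(Z)={2,3,4,6,7,8} D(U)={2,6,7}: W {2,3,5,7,8}->{2,3,5}; Z {2,3,4,6,7,8}->{2,3,4}; U {2,6,7}->{6,7}
Constraint 2 (W < Z) on D(W)={2,3,5} D(Z)={2,3,4}: W {2,3,5}->{2,3}; Z {2,3,4}->{3,4}
Constraint 3 (W < Z) on D(W)={2,3} D(Z)={3,4}: no change
Constraint 4 (U + V = Z) on D(U)={6,7} D(V)={2,4,5,6,7,8} D(Z)={3,4}: U {6,7}->{}; V {2,4,5,6,7,8}->{}; Z {3,4}->{}
So after all 4 constraints: D(W) = {2,3}

Answer: {2,3}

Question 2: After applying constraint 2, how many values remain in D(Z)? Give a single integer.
Constraint 1 (W + Z = U) on D(W)={2,3,5,7,8} D(Z)={2,3,4,6,7,8} D(U)={2,6,7}: W {2,3,5,7,8}->{2,3,5}; Z {2,3,4,6,7,8}->{2,3,4}; U {2,6,7}->{6,7}
Constraint 2 (W < Z) on D(W)={2,3,5} D(Z)={2,3,4}: W {2,3,5}->{2,3}; Z {2,3,4}->{3,4}
So after constraint 2: D(Z)={3,4}, size = 2

Answer: 2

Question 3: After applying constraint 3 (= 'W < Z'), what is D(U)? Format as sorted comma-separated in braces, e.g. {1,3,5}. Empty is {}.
Answer: {6,7}

Derivation:
Constraint 1 (W + Z = U) on D(W)={2,3,5,7,8} D(Z)={2,3,4,6,7,8} D(U)={2,6,7}: W {2,3,5,7,8}->{2,3,5}; Z {2,3,4,6,7,8}->{2,3,4}; U {2,6,7}->{6,7}
Constraint 2 (W < Z) on D(W)={2,3,5} D(Z)={2,3,4}: W {2,3,5}->{2,3}; Z {2,3,4}->{3,4}
Constraint 3 (W < Z) on D(W)={2,3} D(Z)={3,4}: no change
So after constraint 3: D(U) = {6,7}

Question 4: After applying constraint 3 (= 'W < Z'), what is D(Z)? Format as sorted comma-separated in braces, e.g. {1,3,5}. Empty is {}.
Answer: {3,4}

Derivation:
Constraint 1 (W + Z = U) on D(W)={2,3,5,7,8} D(Z)={2,3,4,6,7,8} D(U)={2,6,7}: W {2,3,5,7,8}->{2,3,5}; Z {2,3,4,6,7,8}->{2,3,4}; U {2,6,7}->{6,7}
Constraint 2 (W < Z) on D(W)={2,3,5} D(Z)={2,3,4}: W {2,3,5}->{2,3}; Z {2,3,4}->{3,4}
Constraint 3 (W < Z) on D(W)={2,3} D(Z)={3,4}: no change
So after constraint 3: D(Z) = {3,4}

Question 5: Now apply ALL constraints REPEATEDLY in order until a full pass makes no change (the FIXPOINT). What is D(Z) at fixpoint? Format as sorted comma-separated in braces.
pass 0 (initial): D(Z)={2,3,4,6,7,8}
pass 1: U {2,6,7}->{}; V {2,4,5,6,7,8}->{}; W {2,3,5,7,8}->{2,3}; Z {2,3,4,6,7,8}->{}
pass 2: W {2,3}->{}
pass 3: no change
Fixpoint after 3 passes: D(Z) = {}

Answer: {}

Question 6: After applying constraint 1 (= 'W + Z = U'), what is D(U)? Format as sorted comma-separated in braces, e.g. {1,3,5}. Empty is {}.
Answer: {6,7}

Derivation:
Constraint 1 (W + Z = U) on D(W)={2,3,5,7,8} D(Z)={2,3,4,6,7,8} D(U)={2,6,7}: W {2,3,5,7,8}->{2,3,5}; Z {2,3,4,6,7,8}->{2,3,4}; U {2,6,7}->{6,7}
So after constraint 1: D(U) = {6,7}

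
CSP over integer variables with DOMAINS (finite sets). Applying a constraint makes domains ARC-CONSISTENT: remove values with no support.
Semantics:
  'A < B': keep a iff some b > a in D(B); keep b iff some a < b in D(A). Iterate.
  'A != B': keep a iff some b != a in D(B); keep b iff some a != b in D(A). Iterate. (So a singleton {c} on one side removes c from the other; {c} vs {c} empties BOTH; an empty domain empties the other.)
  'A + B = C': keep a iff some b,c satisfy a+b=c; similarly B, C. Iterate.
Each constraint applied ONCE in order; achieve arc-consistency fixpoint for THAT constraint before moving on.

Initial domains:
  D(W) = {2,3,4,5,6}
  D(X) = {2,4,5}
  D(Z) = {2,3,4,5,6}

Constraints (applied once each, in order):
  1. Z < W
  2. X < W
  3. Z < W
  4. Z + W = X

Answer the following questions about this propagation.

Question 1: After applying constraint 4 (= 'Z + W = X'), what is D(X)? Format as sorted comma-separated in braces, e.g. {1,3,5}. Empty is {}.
Answer: {5}

Derivation:
Constraint 1 (Z < W) on D(Z)={2,3,4,5,6} D(W)={2,3,4,5,6}: Z {2,3,4,5,6}->{2,3,4,5}; W {2,3,4,5,6}->{3,4,5,6}
Constraint 2 (X < W) on D(X)={2,4,5} D(W)={3,4,5,6}: no change
Constraint 3 (Z < W) on D(Z)={2,3,4,5} D(W)={3,4,5,6}: no change
Constraint 4 (Z + W = X) on D(Z)={2,3,4,5} D(W)={3,4,5,6} D(X)={2,4,5}: Z {2,3,4,5}->{2}; W {3,4,5,6}->{3}; X {2,4,5}->{5}
So after constraint 4: D(X) = {5}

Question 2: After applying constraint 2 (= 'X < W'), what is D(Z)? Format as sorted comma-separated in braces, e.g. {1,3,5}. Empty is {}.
Constraint 1 (Z < W) on D(Z)={2,3,4,5,6} D(W)={2,3,4,5,6}: Z {2,3,4,5,6}->{2,3,4,5}; W {2,3,4,5,6}->{3,4,5,6}
Constraint 2 (X < W) on D(X)={2,4,5} D(W)={3,4,5,6}: no change
So after constraint 2: D(Z) = {2,3,4,5}

Answer: {2,3,4,5}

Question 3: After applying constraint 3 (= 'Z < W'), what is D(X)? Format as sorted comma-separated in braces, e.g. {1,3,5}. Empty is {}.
Answer: {2,4,5}

Derivation:
Constraint 1 (Z < W) on D(Z)={2,3,4,5,6} D(W)={2,3,4,5,6}: Z {2,3,4,5,6}->{2,3,4,5}; W {2,3,4,5,6}->{3,4,5,6}
Constraint 2 (X < W) on D(X)={2,4,5} D(W)={3,4,5,6}: no change
Constraint 3 (Z < W) on D(Z)={2,3,4,5} D(W)={3,4,5,6}: no change
So after constraint 3: D(X) = {2,4,5}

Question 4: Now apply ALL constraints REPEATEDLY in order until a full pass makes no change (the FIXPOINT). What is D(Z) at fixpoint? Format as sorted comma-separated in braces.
Answer: {}

Derivation:
pass 0 (initial): D(Z)={2,3,4,5,6}
pass 1: W {2,3,4,5,6}->{3}; X {2,4,5}->{5}; Z {2,3,4,5,6}->{2}
pass 2: W {3}->{}; X {5}->{}; Z {2}->{}
pass 3: no change
Fixpoint after 3 passes: D(Z) = {}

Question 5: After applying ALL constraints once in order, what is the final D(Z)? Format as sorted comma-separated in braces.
Answer: {2}

Derivation:
Constraint 1 (Z < W) on D(Z)={2,3,4,5,6} D(W)={2,3,4,5,6}: Z {2,3,4,5,6}->{2,3,4,5}; W {2,3,4,5,6}->{3,4,5,6}
Constraint 2 (X < W) on D(X)={2,4,5} D(W)={3,4,5,6}: no change
Constraint 3 (Z < W) on D(Z)={2,3,4,5} D(W)={3,4,5,6}: no change
Constraint 4 (Z + W = X) on D(Z)={2,3,4,5} D(W)={3,4,5,6} D(X)={2,4,5}: Z {2,3,4,5}->{2}; W {3,4,5,6}->{3}; X {2,4,5}->{5}
So after all 4 constraints: D(Z) = {2}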